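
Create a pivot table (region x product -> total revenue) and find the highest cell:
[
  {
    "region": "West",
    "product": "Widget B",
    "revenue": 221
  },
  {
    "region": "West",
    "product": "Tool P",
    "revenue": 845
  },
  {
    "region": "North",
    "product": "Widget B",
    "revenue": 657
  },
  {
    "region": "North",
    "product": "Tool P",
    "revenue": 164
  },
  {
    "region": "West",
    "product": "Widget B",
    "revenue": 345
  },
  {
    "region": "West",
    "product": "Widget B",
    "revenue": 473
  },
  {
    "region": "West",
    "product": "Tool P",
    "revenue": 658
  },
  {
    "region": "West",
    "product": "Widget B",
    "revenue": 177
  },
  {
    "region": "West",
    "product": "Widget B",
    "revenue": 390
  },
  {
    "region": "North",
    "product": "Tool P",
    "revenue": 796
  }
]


Pivot: region (rows) x product (columns) -> total revenue

     Tool P        Widget B    
North          960           657  
West          1503          1606  

Highest: West / Widget B = $1606

West / Widget B = $1606


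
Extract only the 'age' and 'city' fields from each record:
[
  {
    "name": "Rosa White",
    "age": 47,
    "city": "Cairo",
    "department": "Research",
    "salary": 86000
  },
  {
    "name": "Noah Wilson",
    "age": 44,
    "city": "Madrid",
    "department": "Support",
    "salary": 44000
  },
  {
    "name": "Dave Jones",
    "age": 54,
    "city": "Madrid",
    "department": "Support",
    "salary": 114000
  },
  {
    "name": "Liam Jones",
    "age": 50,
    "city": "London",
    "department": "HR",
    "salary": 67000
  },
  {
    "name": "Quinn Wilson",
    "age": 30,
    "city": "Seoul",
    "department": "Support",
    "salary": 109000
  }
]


Original: 5 records with fields: name, age, city, department, salary
Keep: ['age', 'city']
Drop: ['name', 'department', 'salary']
Result: 5 records, 2 fields each

[
  {
    "age": 47,
    "city": "Cairo"
  },
  {
    "age": 44,
    "city": "Madrid"
  },
  {
    "age": 54,
    "city": "Madrid"
  },
  {
    "age": 50,
    "city": "London"
  },
  {
    "age": 30,
    "city": "Seoul"
  }
]


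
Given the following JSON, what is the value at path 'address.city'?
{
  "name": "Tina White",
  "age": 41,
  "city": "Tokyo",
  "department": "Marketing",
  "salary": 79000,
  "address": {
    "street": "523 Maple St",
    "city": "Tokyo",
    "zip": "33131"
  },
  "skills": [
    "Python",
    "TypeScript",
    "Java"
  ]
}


Query: address.city
Path: address -> city
Value: Tokyo

Tokyo


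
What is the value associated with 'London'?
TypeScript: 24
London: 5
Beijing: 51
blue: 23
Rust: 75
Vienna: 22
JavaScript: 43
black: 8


Looking up key 'London'
Value: 5

5


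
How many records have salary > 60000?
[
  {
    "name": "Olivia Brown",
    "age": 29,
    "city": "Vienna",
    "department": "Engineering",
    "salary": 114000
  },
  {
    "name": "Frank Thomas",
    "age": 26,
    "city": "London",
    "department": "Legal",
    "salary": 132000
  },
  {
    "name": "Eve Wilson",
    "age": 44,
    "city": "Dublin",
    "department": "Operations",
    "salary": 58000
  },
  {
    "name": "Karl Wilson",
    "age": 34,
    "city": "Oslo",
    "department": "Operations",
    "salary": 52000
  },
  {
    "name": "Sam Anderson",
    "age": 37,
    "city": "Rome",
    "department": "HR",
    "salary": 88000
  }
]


Data: 5 records
Condition: salary > 60000

Checking each record:
  Olivia Brown: 114000 MATCH
  Frank Thomas: 132000 MATCH
  Eve Wilson: 58000
  Karl Wilson: 52000
  Sam Anderson: 88000 MATCH

Count: 3

3


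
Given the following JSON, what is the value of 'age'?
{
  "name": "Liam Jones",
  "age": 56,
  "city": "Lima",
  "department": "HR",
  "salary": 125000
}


Looking up field 'age'
Value: 56

56


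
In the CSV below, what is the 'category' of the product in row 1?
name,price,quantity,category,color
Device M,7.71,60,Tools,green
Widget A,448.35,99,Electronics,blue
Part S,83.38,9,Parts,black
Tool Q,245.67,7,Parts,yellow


Query: Row 1 ('Device M'), column 'category'
Value: Tools

Tools


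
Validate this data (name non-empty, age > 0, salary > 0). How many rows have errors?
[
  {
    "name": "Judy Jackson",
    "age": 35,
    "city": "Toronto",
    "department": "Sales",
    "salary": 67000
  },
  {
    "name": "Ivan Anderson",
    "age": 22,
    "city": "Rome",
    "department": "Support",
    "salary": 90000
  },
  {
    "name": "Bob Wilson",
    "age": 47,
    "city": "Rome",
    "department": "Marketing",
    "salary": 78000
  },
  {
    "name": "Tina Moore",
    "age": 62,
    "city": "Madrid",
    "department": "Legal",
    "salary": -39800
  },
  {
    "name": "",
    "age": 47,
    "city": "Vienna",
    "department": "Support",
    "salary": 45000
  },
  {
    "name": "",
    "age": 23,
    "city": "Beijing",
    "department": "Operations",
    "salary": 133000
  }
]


Validating 6 records:
Rules: name non-empty, age > 0, salary > 0

  Row 1 (Judy Jackson): OK
  Row 2 (Ivan Anderson): OK
  Row 3 (Bob Wilson): OK
  Row 4 (Tina Moore): negative salary: -39800
  Row 5 (???): empty name
  Row 6 (???): empty name

Total errors: 3

3 errors


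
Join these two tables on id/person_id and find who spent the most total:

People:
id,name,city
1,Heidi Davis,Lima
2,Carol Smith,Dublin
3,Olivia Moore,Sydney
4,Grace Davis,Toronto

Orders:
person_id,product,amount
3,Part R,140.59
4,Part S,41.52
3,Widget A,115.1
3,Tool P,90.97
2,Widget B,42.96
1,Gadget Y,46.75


Join on: people.id = orders.person_id

Joined rows:
  Olivia Moore (Sydney) bought Part R for $140.59
  Grace Davis (Toronto) bought Part S for $41.52
  Olivia Moore (Sydney) bought Widget A for $115.1
  Olivia Moore (Sydney) bought Tool P for $90.97
  Carol Smith (Dublin) bought Widget B for $42.96
  Heidi Davis (Lima) bought Gadget Y for $46.75

Total per person:
  Olivia Moore: $346.66
  Heidi Davis: $46.75
  Carol Smith: $42.96
  Grace Davis: $41.52

Top spender: Olivia Moore ($346.66)

Olivia Moore ($346.66)


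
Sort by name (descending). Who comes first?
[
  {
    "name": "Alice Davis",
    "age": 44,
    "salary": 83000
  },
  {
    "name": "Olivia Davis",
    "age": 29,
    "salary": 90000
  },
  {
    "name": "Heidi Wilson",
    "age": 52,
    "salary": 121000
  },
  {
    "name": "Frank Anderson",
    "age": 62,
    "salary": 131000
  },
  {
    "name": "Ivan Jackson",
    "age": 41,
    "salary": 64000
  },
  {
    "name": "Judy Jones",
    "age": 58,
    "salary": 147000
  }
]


Sort by: name (descending)

Sorted order:
  1. Olivia Davis (name = Olivia Davis)
  2. Judy Jones (name = Judy Jones)
  3. Ivan Jackson (name = Ivan Jackson)
  4. Heidi Wilson (name = Heidi Wilson)
  5. Frank Anderson (name = Frank Anderson)
  6. Alice Davis (name = Alice Davis)

First: Olivia Davis

Olivia Davis


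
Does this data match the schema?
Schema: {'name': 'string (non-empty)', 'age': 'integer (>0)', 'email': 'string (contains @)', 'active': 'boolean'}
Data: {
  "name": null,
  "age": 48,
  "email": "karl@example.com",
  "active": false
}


Validating each field against schema:
  name: FAIL (null is not a string)
  age: OK (positive integer)
  email: OK (string with @)
  active: OK (boolean)

Result: INVALID (1 error: name)

INVALID (1 error: name)


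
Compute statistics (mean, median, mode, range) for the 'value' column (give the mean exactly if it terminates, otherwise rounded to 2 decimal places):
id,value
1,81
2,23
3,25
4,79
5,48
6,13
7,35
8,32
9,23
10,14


Data: [81, 23, 25, 79, 48, 13, 35, 32, 23, 14]
Count: 10
Sum: 373
Mean: 373/10 = 37.3
Sorted: [13, 14, 23, 23, 25, 32, 35, 48, 79, 81]
Median: 28.5
Mode: 23 (2 times)
Range: 81 - 13 = 68
Min: 13, Max: 81

mean=37.3, median=28.5, mode=23, range=68


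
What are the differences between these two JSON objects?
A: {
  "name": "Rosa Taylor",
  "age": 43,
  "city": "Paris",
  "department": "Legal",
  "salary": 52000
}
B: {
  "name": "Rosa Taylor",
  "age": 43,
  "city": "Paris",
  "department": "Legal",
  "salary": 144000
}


Comparing each field (in key order):
  name: same
  age: same
  city: same
  department: same
  salary: DIFFERENT
Differences:
  salary: 52000 -> 144000

1 field(s) changed

1 change: salary


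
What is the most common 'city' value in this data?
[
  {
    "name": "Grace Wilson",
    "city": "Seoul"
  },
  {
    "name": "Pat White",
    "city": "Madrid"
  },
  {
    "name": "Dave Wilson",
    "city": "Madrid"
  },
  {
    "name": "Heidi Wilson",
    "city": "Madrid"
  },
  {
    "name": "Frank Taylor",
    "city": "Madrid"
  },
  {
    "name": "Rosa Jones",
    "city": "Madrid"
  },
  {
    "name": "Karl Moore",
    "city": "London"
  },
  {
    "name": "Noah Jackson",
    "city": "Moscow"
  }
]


Counting 'city' values across 8 records:

  Madrid: 5 #####
  Seoul: 1 #
  London: 1 #
  Moscow: 1 #

Most common: Madrid (5 times)

Madrid (5 times)


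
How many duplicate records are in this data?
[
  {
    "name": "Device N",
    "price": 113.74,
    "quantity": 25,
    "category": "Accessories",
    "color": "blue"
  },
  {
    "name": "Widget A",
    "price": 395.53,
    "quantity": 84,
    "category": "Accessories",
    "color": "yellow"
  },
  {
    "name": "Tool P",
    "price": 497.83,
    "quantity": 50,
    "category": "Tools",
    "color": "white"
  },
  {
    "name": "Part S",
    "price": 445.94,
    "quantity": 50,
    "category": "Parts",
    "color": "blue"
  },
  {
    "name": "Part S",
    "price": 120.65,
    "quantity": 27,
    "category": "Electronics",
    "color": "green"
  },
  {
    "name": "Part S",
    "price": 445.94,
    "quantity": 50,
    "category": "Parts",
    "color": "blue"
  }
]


Checking 6 records for duplicates:

  Row 1: Device N ($113.74, qty 25)
  Row 2: Widget A ($395.53, qty 84)
  Row 3: Tool P ($497.83, qty 50)
  Row 4: Part S ($445.94, qty 50)
  Row 5: Part S ($120.65, qty 27)
  Row 6: Part S ($445.94, qty 50) <-- DUPLICATE

Duplicates found: 1
Unique records: 5

1 duplicates, 5 unique


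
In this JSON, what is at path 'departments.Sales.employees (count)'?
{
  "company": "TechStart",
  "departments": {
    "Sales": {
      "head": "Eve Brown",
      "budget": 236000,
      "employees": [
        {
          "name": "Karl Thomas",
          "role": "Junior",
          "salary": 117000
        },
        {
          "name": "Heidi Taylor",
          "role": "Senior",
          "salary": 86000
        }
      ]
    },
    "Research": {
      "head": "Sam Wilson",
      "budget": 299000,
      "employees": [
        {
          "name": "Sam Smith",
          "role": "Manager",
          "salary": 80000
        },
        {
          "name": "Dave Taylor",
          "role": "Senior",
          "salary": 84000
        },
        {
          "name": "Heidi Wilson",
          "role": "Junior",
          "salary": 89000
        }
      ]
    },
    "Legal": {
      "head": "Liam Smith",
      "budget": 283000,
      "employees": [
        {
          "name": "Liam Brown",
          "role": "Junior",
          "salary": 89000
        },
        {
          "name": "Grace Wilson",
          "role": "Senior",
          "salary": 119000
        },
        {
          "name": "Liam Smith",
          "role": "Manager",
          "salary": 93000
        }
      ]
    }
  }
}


Path: departments.Sales.employees (count)

Navigate:
  -> departments
  -> Sales
  -> employees (array, length 2)

2


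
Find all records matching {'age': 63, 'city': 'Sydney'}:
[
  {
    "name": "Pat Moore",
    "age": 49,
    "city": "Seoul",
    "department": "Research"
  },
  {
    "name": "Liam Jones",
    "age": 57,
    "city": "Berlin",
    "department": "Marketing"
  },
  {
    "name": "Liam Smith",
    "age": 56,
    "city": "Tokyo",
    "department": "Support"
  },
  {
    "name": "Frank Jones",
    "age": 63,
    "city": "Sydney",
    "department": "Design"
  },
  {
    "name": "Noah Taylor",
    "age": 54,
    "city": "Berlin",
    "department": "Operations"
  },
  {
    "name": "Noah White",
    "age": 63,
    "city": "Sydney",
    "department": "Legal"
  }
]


Search criteria: {'age': 63, 'city': 'Sydney'}

Checking 6 records:
  Pat Moore: {age: 49, city: Seoul}
  Liam Jones: {age: 57, city: Berlin}
  Liam Smith: {age: 56, city: Tokyo}
  Frank Jones: {age: 63, city: Sydney} <-- MATCH
  Noah Taylor: {age: 54, city: Berlin}
  Noah White: {age: 63, city: Sydney} <-- MATCH

Matches: ["Frank Jones", "Noah White"]

["Frank Jones", "Noah White"]


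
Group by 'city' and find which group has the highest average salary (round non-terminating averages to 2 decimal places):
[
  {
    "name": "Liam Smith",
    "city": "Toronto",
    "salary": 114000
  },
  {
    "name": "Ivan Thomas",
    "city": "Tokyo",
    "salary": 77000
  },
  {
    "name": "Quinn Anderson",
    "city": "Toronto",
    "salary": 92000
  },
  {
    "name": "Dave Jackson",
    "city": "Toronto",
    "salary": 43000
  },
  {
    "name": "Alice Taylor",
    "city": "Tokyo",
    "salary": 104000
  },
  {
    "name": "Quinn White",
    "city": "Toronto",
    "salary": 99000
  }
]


Group by: city

Groups:
  Tokyo: 2 people, avg salary = 181000/2 = $90500
  Toronto: 4 people, avg salary = 348000/4 = $87000

Highest average salary: Tokyo ($90500)

Tokyo ($90500)


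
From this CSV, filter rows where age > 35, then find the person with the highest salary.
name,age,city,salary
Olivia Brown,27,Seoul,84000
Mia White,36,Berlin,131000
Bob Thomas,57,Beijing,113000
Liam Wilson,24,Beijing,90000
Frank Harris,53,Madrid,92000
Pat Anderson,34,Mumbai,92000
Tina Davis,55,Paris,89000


Filter: age > 35
Sort by: salary (descending)

Filtered records (4):
  Mia White, age 36, salary $131000
  Bob Thomas, age 57, salary $113000
  Frank Harris, age 53, salary $92000
  Tina Davis, age 55, salary $89000

Highest salary: Mia White ($131000)

Mia White


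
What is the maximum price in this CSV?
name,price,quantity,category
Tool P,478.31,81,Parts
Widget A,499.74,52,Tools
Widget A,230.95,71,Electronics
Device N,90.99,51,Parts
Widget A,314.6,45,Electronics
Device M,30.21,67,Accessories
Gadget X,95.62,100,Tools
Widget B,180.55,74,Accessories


Computing maximum price:
Values: [478.31, 499.74, 230.95, 90.99, 314.6, 30.21, 95.62, 180.55]
Max = 499.74

499.74


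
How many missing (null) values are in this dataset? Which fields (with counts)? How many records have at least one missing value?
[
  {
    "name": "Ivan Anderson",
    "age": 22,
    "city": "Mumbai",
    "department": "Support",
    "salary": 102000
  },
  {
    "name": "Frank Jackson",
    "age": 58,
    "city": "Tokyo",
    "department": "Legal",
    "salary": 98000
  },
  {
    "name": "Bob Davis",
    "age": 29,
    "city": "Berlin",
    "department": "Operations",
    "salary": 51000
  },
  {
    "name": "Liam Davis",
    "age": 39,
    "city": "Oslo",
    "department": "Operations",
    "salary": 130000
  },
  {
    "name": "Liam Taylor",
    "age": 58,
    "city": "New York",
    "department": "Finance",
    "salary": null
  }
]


Checking for missing (null) values in 5 records:

  Ivan Anderson: complete
  Frank Jackson: complete
  Bob Davis: complete
  Liam Davis: complete
  Liam Taylor: salary

Per field:
  name: 0 missing
  age: 0 missing
  city: 0 missing
  department: 0 missing
  salary: 1 missing

Total missing values: 1
Records with any missing: 1

1 missing values (salary: 1); 1 incomplete records


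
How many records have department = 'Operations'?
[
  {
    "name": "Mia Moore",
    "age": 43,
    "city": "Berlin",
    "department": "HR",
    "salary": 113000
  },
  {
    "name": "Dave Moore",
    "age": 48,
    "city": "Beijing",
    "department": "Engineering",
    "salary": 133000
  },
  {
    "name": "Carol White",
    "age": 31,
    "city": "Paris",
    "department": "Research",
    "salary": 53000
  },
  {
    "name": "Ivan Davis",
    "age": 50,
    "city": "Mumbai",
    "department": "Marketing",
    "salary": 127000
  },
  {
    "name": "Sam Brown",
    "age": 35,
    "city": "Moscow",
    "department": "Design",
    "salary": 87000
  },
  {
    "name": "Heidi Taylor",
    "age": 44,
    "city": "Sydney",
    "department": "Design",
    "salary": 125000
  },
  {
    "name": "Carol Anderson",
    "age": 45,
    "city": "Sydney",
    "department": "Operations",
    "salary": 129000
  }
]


Data: 7 records
Condition: department = 'Operations'

Checking each record:
  Mia Moore: HR
  Dave Moore: Engineering
  Carol White: Research
  Ivan Davis: Marketing
  Sam Brown: Design
  Heidi Taylor: Design
  Carol Anderson: Operations MATCH

Count: 1

1


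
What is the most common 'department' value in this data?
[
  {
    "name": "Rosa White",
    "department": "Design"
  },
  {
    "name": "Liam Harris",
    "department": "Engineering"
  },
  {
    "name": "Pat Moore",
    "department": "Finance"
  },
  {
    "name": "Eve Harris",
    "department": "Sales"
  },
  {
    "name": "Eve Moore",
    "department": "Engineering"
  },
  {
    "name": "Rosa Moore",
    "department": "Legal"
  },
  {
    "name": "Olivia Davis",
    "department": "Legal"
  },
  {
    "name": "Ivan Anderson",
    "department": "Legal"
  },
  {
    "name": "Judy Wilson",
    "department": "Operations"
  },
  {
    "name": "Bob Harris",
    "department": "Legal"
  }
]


Counting 'department' values across 10 records:

  Legal: 4 ####
  Engineering: 2 ##
  Design: 1 #
  Finance: 1 #
  Sales: 1 #
  Operations: 1 #

Most common: Legal (4 times)

Legal (4 times)


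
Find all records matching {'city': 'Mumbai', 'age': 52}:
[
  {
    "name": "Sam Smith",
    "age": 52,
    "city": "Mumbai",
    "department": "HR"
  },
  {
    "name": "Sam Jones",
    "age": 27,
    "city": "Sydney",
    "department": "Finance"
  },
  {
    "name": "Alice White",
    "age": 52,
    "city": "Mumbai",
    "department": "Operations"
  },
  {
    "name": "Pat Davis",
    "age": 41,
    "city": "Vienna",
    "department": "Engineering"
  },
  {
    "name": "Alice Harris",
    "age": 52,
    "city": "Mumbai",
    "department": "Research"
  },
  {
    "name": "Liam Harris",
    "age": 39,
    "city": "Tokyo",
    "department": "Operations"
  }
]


Search criteria: {'city': 'Mumbai', 'age': 52}

Checking 6 records:
  Sam Smith: {city: Mumbai, age: 52} <-- MATCH
  Sam Jones: {city: Sydney, age: 27}
  Alice White: {city: Mumbai, age: 52} <-- MATCH
  Pat Davis: {city: Vienna, age: 41}
  Alice Harris: {city: Mumbai, age: 52} <-- MATCH
  Liam Harris: {city: Tokyo, age: 39}

Matches: ["Sam Smith", "Alice White", "Alice Harris"]

["Sam Smith", "Alice White", "Alice Harris"]


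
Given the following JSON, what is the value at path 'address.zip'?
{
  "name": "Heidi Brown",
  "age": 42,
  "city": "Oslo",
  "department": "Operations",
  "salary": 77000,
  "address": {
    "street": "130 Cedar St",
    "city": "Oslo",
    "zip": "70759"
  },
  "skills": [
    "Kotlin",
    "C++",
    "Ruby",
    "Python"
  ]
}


Query: address.zip
Path: address -> zip
Value: 70759

70759


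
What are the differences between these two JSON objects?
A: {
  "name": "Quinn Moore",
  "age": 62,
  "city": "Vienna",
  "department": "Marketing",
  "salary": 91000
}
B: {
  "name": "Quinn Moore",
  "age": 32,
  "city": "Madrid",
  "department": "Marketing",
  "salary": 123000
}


Comparing each field (in key order):
  name: same
  age: DIFFERENT
  city: DIFFERENT
  department: same
  salary: DIFFERENT
Differences:
  age: 62 -> 32
  city: Vienna -> Madrid
  salary: 91000 -> 123000

3 field(s) changed

3 changes: age, city, salary


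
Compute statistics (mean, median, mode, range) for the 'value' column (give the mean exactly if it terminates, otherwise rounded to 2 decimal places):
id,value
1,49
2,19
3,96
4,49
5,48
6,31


Data: [49, 19, 96, 49, 48, 31]
Count: 6
Sum: 292
Mean: 292/6 ≈ 48.67 (rounded to 2 decimal places)
Sorted: [19, 31, 48, 49, 49, 96]
Median: 48.5
Mode: 49 (2 times)
Range: 96 - 19 = 77
Min: 19, Max: 96

mean≈48.67, median=48.5, mode=49, range=77


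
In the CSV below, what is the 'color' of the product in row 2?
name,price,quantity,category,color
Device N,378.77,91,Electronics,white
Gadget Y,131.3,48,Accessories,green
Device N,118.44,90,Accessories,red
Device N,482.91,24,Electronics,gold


Query: Row 2 ('Gadget Y'), column 'color'
Value: green

green


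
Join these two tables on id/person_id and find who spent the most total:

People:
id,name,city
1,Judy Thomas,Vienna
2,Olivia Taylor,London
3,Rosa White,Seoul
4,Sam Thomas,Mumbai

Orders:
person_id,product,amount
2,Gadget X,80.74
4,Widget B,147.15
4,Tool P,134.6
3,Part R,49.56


Join on: people.id = orders.person_id

Joined rows:
  Olivia Taylor (London) bought Gadget X for $80.74
  Sam Thomas (Mumbai) bought Widget B for $147.15
  Sam Thomas (Mumbai) bought Tool P for $134.6
  Rosa White (Seoul) bought Part R for $49.56

Total per person:
  Sam Thomas: $281.75
  Olivia Taylor: $80.74
  Rosa White: $49.56

Top spender: Sam Thomas ($281.75)

Sam Thomas ($281.75)


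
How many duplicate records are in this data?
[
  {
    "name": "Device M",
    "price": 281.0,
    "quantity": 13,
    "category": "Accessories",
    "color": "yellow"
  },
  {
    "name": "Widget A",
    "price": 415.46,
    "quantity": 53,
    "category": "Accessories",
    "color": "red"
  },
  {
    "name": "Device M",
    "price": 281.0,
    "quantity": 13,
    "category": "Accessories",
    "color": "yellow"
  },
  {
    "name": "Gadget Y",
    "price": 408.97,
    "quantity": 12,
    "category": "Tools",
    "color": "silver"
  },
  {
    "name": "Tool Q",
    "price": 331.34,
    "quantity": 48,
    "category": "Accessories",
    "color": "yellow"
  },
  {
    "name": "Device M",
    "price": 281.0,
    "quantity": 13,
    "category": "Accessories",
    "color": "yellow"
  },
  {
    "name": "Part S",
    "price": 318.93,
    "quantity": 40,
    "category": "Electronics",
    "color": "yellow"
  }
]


Checking 7 records for duplicates:

  Row 1: Device M ($281.0, qty 13)
  Row 2: Widget A ($415.46, qty 53)
  Row 3: Device M ($281.0, qty 13) <-- DUPLICATE
  Row 4: Gadget Y ($408.97, qty 12)
  Row 5: Tool Q ($331.34, qty 48)
  Row 6: Device M ($281.0, qty 13) <-- DUPLICATE
  Row 7: Part S ($318.93, qty 40)

Duplicates found: 2
Unique records: 5

2 duplicates, 5 unique


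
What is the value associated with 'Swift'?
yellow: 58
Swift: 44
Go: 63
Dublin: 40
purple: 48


Looking up key 'Swift'
Value: 44

44


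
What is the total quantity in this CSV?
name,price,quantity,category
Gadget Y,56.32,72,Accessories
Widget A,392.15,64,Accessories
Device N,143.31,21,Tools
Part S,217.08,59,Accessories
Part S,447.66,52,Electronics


Computing total quantity:
Values: [72, 64, 21, 59, 52]
Sum = 268

268


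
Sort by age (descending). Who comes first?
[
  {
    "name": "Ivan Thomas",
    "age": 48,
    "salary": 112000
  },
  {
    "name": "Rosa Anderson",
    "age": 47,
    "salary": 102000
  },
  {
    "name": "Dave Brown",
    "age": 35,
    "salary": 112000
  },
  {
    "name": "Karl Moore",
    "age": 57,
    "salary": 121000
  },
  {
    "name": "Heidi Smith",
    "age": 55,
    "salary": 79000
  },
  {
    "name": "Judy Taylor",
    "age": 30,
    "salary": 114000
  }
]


Sort by: age (descending)

Sorted order:
  1. Karl Moore (age = 57)
  2. Heidi Smith (age = 55)
  3. Ivan Thomas (age = 48)
  4. Rosa Anderson (age = 47)
  5. Dave Brown (age = 35)
  6. Judy Taylor (age = 30)

First: Karl Moore

Karl Moore


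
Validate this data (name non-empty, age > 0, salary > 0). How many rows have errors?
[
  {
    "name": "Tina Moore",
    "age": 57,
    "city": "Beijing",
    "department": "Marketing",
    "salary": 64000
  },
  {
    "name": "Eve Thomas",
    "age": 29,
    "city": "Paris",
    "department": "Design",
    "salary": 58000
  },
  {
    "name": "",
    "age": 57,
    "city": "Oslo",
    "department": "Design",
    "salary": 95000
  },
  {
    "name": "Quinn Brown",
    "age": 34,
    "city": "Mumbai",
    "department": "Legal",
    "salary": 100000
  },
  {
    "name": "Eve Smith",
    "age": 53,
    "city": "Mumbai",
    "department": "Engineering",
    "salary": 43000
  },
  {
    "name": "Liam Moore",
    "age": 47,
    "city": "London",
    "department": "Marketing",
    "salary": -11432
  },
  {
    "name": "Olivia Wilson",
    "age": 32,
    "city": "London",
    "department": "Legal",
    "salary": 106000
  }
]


Validating 7 records:
Rules: name non-empty, age > 0, salary > 0

  Row 1 (Tina Moore): OK
  Row 2 (Eve Thomas): OK
  Row 3 (???): empty name
  Row 4 (Quinn Brown): OK
  Row 5 (Eve Smith): OK
  Row 6 (Liam Moore): negative salary: -11432
  Row 7 (Olivia Wilson): OK

Total errors: 2

2 errors


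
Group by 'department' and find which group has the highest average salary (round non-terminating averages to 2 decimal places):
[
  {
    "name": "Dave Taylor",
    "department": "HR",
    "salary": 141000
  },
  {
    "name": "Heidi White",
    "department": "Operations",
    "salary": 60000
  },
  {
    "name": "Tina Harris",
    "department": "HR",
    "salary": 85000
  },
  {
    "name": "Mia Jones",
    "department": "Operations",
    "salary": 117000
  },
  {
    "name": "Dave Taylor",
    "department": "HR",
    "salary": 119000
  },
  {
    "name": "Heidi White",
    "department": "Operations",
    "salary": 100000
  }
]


Group by: department

Groups:
  HR: 3 people, avg salary = 345000/3 = $115000
  Operations: 3 people, avg salary = 277000/3 ≈ $92333.33

Highest average salary: HR ($115000)

HR ($115000)


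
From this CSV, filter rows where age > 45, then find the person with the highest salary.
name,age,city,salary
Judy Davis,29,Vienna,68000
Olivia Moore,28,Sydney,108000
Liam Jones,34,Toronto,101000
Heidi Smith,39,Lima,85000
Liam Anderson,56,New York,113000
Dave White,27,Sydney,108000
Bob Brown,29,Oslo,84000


Filter: age > 45
Sort by: salary (descending)

Filtered records (1):
  Liam Anderson, age 56, salary $113000

Highest salary: Liam Anderson ($113000)

Liam Anderson


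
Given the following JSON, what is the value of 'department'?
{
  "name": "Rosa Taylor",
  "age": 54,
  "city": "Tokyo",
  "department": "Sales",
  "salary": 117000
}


Looking up field 'department'
Value: Sales

Sales


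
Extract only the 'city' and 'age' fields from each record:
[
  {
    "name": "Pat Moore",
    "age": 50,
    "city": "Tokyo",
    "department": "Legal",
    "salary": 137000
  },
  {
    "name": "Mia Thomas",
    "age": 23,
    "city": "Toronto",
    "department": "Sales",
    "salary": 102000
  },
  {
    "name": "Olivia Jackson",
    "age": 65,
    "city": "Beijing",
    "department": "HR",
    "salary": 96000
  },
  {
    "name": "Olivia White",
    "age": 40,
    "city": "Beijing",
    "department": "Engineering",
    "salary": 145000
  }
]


Original: 4 records with fields: name, age, city, department, salary
Keep: ['city', 'age']
Drop: ['name', 'department', 'salary']
Result: 4 records, 2 fields each

[
  {
    "city": "Tokyo",
    "age": 50
  },
  {
    "city": "Toronto",
    "age": 23
  },
  {
    "city": "Beijing",
    "age": 65
  },
  {
    "city": "Beijing",
    "age": 40
  }
]


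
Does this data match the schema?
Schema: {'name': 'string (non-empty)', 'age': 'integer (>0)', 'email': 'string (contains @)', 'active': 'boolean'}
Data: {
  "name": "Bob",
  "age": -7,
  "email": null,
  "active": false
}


Validating each field against schema:
  name: OK (non-empty string)
  age: FAIL (-7 is not > 0)
  email: FAIL (null is not a string)
  active: OK (boolean)

Result: INVALID (2 errors: age, email)

INVALID (2 errors: age, email)


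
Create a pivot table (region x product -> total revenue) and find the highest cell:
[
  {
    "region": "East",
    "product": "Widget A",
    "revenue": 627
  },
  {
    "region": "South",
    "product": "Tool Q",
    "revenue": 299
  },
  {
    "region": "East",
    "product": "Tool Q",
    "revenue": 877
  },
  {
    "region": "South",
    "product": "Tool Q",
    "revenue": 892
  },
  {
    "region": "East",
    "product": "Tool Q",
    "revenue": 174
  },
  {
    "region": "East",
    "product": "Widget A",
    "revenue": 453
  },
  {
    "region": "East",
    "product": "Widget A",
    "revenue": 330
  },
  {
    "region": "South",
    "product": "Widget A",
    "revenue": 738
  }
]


Pivot: region (rows) x product (columns) -> total revenue

     Tool Q        Widget A    
East          1051          1410  
South         1191           738  

Highest: East / Widget A = $1410

East / Widget A = $1410


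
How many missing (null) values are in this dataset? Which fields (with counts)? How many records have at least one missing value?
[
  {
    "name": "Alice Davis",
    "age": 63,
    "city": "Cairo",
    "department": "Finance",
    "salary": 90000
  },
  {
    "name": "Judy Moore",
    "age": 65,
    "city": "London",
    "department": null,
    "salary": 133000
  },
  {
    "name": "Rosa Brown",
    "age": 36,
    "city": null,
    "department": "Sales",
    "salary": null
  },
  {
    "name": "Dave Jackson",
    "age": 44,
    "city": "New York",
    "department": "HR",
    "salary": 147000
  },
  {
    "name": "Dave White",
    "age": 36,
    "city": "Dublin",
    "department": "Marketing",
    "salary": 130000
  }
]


Checking for missing (null) values in 5 records:

  Alice Davis: complete
  Judy Moore: department
  Rosa Brown: city, salary
  Dave Jackson: complete
  Dave White: complete

Per field:
  name: 0 missing
  age: 0 missing
  city: 1 missing
  department: 1 missing
  salary: 1 missing

Total missing values: 3
Records with any missing: 2

3 missing values (city: 1, department: 1, salary: 1); 2 incomplete records


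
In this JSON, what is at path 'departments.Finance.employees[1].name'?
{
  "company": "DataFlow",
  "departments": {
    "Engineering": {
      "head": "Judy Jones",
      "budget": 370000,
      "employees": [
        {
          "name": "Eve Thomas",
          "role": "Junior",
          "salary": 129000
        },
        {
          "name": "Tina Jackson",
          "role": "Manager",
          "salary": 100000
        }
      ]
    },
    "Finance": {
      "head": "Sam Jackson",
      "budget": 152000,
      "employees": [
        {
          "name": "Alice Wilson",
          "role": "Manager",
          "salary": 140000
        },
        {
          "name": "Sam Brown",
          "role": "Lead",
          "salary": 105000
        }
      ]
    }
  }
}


Path: departments.Finance.employees[1].name

Navigate:
  -> departments
  -> Finance
  -> employees[1].name = 'Sam Brown'

Sam Brown


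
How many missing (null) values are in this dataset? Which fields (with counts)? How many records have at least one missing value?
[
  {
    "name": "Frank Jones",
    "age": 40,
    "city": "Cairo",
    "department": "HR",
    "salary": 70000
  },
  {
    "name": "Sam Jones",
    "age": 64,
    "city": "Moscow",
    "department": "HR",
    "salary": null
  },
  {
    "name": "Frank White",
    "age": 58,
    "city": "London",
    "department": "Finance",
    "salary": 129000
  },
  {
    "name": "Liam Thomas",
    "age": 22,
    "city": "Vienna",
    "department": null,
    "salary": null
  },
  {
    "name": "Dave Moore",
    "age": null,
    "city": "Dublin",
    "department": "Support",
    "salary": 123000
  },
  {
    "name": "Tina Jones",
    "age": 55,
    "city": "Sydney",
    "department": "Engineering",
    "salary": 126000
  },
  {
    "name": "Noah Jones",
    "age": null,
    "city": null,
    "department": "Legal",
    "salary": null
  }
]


Checking for missing (null) values in 7 records:

  Frank Jones: complete
  Sam Jones: salary
  Frank White: complete
  Liam Thomas: department, salary
  Dave Moore: age
  Tina Jones: complete
  Noah Jones: age, city, salary

Per field:
  name: 0 missing
  age: 2 missing
  city: 1 missing
  department: 1 missing
  salary: 3 missing

Total missing values: 7
Records with any missing: 4

7 missing values (age: 2, city: 1, department: 1, salary: 3); 4 incomplete records


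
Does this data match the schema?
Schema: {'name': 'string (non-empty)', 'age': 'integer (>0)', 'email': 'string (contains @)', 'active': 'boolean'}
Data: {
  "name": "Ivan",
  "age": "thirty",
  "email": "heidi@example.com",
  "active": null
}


Validating each field against schema:
  name: OK (non-empty string)
  age: FAIL ("thirty" is not an integer)
  email: OK (string with @)
  active: FAIL (null is not a boolean)

Result: INVALID (2 errors: age, active)

INVALID (2 errors: age, active)


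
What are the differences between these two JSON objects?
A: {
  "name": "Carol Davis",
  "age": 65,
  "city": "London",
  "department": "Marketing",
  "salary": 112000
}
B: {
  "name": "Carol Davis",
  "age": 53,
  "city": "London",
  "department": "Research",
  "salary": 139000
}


Comparing each field (in key order):
  name: same
  age: DIFFERENT
  city: same
  department: DIFFERENT
  salary: DIFFERENT
Differences:
  age: 65 -> 53
  department: Marketing -> Research
  salary: 112000 -> 139000

3 field(s) changed

3 changes: age, department, salary


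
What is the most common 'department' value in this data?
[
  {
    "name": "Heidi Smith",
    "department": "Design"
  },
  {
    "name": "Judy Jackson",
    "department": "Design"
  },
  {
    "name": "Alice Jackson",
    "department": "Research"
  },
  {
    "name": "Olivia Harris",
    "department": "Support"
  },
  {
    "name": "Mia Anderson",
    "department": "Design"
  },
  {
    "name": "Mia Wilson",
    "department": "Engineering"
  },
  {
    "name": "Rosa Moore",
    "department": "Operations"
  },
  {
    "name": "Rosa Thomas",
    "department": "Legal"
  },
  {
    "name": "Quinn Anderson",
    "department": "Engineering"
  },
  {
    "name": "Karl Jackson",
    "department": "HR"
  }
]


Counting 'department' values across 10 records:

  Design: 3 ###
  Engineering: 2 ##
  Research: 1 #
  Support: 1 #
  Operations: 1 #
  Legal: 1 #
  HR: 1 #

Most common: Design (3 times)

Design (3 times)


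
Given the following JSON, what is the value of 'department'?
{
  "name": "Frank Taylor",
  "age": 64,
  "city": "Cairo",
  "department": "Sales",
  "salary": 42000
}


Looking up field 'department'
Value: Sales

Sales


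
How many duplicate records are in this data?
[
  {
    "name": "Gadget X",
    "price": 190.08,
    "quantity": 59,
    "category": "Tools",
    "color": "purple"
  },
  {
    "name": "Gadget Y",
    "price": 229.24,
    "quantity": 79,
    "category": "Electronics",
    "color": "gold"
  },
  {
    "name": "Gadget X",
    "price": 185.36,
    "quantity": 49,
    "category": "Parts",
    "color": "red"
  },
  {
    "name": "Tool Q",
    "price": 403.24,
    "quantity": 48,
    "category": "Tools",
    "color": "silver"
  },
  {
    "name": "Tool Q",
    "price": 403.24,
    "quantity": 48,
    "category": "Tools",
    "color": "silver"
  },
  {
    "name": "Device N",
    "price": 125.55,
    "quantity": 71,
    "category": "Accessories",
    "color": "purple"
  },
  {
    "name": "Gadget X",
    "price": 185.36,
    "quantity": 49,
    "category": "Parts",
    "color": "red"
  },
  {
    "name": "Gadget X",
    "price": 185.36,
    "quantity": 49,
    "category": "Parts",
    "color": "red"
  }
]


Checking 8 records for duplicates:

  Row 1: Gadget X ($190.08, qty 59)
  Row 2: Gadget Y ($229.24, qty 79)
  Row 3: Gadget X ($185.36, qty 49)
  Row 4: Tool Q ($403.24, qty 48)
  Row 5: Tool Q ($403.24, qty 48) <-- DUPLICATE
  Row 6: Device N ($125.55, qty 71)
  Row 7: Gadget X ($185.36, qty 49) <-- DUPLICATE
  Row 8: Gadget X ($185.36, qty 49) <-- DUPLICATE

Duplicates found: 3
Unique records: 5

3 duplicates, 5 unique


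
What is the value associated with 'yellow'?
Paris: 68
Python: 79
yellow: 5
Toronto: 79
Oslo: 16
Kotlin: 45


Looking up key 'yellow'
Value: 5

5


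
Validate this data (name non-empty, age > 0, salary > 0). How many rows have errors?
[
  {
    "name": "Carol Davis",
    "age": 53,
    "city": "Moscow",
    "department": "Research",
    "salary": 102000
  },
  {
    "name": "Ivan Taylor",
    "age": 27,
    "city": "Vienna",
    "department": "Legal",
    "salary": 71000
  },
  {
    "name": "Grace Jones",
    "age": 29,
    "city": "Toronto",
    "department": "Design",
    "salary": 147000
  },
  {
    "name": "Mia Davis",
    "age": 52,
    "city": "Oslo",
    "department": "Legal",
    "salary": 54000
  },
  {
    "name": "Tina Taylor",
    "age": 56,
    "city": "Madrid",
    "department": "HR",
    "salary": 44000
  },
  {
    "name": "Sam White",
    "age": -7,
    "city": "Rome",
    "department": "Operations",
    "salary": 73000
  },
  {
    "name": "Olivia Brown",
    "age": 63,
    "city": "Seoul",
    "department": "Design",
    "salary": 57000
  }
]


Validating 7 records:
Rules: name non-empty, age > 0, salary > 0

  Row 1 (Carol Davis): OK
  Row 2 (Ivan Taylor): OK
  Row 3 (Grace Jones): OK
  Row 4 (Mia Davis): OK
  Row 5 (Tina Taylor): OK
  Row 6 (Sam White): negative age: -7
  Row 7 (Olivia Brown): OK

Total errors: 1

1 errors


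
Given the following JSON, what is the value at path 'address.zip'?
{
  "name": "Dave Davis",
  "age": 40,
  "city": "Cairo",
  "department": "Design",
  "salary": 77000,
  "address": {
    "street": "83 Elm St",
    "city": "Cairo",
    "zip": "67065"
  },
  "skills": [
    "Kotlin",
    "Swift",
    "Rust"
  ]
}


Query: address.zip
Path: address -> zip
Value: 67065

67065


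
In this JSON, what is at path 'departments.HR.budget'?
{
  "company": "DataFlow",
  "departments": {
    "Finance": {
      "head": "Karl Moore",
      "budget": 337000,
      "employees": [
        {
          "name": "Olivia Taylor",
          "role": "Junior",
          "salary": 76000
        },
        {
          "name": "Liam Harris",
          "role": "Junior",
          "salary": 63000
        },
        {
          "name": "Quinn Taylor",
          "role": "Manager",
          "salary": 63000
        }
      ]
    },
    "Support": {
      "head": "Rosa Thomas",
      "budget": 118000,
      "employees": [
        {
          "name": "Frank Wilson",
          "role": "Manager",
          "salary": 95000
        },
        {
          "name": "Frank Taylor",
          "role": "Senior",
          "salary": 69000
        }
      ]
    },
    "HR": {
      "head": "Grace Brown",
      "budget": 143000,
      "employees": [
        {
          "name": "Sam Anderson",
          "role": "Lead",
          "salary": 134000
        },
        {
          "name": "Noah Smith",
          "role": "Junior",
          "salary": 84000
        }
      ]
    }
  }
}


Path: departments.HR.budget

Navigate:
  -> departments
  -> HR
  -> budget = 143000

143000


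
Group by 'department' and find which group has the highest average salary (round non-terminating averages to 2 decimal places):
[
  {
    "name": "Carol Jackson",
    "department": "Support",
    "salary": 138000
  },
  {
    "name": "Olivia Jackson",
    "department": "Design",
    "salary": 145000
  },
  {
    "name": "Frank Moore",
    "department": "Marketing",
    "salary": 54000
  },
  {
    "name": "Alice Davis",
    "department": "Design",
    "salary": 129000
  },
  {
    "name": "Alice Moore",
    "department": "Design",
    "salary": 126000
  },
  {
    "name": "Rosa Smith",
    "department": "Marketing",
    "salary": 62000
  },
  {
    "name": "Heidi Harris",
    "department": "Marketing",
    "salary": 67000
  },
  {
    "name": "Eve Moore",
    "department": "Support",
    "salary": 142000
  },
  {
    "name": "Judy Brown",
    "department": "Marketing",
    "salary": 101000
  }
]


Group by: department

Groups:
  Design: 3 people, avg salary = 400000/3 ≈ $133333.33
  Marketing: 4 people, avg salary = 284000/4 = $71000
  Support: 2 people, avg salary = 280000/2 = $140000

Highest average salary: Support ($140000)

Support ($140000)


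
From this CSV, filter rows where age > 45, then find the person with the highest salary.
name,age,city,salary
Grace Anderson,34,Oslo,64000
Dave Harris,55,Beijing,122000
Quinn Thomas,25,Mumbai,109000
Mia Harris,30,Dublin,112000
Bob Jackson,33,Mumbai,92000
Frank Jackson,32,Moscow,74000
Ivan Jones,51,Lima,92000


Filter: age > 45
Sort by: salary (descending)

Filtered records (2):
  Dave Harris, age 55, salary $122000
  Ivan Jones, age 51, salary $92000

Highest salary: Dave Harris ($122000)

Dave Harris
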